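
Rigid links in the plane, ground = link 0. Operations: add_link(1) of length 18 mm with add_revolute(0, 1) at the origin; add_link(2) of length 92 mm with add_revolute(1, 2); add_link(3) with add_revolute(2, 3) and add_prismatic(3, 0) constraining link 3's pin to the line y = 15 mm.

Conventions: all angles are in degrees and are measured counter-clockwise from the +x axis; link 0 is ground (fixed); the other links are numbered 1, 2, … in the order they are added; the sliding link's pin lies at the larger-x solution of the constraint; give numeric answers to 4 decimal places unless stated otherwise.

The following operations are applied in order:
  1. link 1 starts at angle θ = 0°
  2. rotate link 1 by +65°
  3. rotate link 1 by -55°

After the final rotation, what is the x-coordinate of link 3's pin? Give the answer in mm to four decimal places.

geometry: r = 18 mm, L = 92 mm, e = 15 mm; θ starts at 0°
rotate link 1 by +65°: θ ← 0° +65° = 65°
rotate link 1 by -55°: θ ← 65° -55° = 10°
crank pin P = (r cos θ, r sin θ) = (17.726540, 3.125667)
h = r sin θ − e = 3.125667 − 15 = -11.874333
x = r cos θ + √(L² − h²) = 17.726540 + 91.230479 = 108.957018

108.9570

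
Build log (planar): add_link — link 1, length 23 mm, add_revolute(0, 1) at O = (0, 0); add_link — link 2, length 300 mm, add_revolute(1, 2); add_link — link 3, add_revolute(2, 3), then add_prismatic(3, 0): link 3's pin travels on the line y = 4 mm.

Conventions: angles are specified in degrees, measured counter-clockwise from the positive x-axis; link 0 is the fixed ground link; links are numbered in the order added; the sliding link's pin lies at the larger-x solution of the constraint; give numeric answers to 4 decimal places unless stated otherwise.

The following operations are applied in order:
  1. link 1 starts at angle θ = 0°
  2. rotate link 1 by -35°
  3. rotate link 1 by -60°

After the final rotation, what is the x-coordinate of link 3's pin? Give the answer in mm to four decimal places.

geometry: r = 23 mm, L = 300 mm, e = 4 mm; θ starts at 0°
rotate link 1 by -35°: θ ← 0° -35° = -35°
rotate link 1 by -60°: θ ← -35° -60° = -95°
crank pin P = (r cos θ, r sin θ) = (-2.004582, -22.912478)
h = r sin θ − e = -22.912478 − 4 = -26.912478
x = r cos θ + √(L² − h²) = -2.004582 + 298.790426 = 296.785844

296.7858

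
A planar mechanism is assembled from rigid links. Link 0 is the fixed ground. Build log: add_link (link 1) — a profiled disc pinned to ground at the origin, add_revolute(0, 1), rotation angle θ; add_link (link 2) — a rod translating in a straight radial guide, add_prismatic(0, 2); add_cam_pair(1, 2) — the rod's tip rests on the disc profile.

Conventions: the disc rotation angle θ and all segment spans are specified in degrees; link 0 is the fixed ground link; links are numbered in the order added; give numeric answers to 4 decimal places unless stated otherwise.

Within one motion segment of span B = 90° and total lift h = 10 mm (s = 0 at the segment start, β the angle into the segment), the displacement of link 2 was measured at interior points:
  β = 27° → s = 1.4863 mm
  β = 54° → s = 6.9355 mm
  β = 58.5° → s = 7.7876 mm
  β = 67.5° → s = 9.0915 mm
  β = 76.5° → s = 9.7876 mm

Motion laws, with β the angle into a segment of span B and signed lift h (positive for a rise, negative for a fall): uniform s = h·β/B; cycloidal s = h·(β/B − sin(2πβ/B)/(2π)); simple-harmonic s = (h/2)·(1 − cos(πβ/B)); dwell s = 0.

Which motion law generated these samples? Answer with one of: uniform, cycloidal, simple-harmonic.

candidates at β/B = r: uniform s = h·r (linear in β); cycloidal s = h·(r − sin(2πr)/(2π)); simple-harmonic s = (h/2)(1 − cos(πr))
β=27°: printed 1.4863 | uniform 3.0000, cycloidal 1.4863, simple-harmonic 2.0611
β=54°: printed 6.9355 | uniform 6.0000, cycloidal 6.9355, simple-harmonic 6.5451
β=58.5°: printed 7.7876 | uniform 6.5000, cycloidal 7.7876, simple-harmonic 7.2700
β=67.5°: printed 9.0915 | uniform 7.5000, cycloidal 9.0915, simple-harmonic 8.5355
β=76.5°: printed 9.7876 | uniform 8.5000, cycloidal 9.7876, simple-harmonic 9.4550
only one law matches every sample → cycloidal

cycloidal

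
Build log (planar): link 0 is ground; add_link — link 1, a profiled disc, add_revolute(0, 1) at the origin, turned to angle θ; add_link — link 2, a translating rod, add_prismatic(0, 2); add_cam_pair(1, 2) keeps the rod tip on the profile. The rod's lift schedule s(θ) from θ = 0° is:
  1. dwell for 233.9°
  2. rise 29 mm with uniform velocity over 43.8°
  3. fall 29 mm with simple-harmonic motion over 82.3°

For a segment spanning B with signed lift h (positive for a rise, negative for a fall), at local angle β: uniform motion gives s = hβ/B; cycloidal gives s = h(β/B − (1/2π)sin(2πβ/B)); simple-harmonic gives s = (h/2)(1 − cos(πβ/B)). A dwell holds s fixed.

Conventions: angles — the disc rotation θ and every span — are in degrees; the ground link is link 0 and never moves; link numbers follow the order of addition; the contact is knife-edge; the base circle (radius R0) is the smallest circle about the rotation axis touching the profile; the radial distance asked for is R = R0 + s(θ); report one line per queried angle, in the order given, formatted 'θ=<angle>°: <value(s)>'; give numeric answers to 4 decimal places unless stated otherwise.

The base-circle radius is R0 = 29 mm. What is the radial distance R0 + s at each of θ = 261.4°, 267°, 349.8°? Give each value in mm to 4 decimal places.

seg 1 [0°–233.9°] dwell: s stays 0.0000
seg 2 [233.9°–277.7°] uniform, h=29: θ=261.4° here. β=27.5, B=43.8. 29·27.5/43.8 = 18.2078 → s = 18.2078
seg 2 [233.9°–277.7°] uniform, h=29: θ=267° here. β=33.1, B=43.8. 29·33.1/43.8 = 21.9155 → s = 21.9155
seg 2 [233.9°–277.7°] uniform, h=29: full span → s += 29 → s = 29.0000
seg 3 [277.7°–360°] simple-harmonic, h=-29: θ=349.8° here. β=72.1, B=82.3. -29/2·(1 − cos(π·0.8761)) = -27.9147 → s = 1.0853
θ=261.4°: R = R0 + s = 29 + 18.2078 = 47.2078
θ=267°: R = R0 + s = 29 + 21.9155 = 50.9155
θ=349.8°: R = R0 + s = 29 + 1.0853 = 30.0853

θ=261.4°: 47.2078
θ=267°: 50.9155
θ=349.8°: 30.0853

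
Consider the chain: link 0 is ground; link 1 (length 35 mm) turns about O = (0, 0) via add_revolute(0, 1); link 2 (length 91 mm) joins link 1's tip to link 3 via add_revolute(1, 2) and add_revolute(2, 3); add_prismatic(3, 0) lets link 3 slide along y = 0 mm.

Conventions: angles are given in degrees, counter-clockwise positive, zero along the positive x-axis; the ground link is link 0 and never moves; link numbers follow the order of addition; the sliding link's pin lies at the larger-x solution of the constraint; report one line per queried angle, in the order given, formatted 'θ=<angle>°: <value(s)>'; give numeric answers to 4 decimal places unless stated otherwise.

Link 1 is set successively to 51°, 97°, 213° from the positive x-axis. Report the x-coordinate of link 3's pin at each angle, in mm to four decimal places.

geometry: r = 35 mm, L = 91 mm, e = 0 mm
θ=51°: crank pin P = (r cos θ, r sin θ) = (22.026214, 27.200109)
θ=51°: h = r sin θ − e = 27.200109 − 0 = 27.200109
θ=51°: x = r cos θ + √(L² − h²) = 22.026214 + 86.839819 = 108.866032
θ=97°: crank pin P = (r cos θ, r sin θ) = (-4.265427, 34.739115)
θ=97°: h = r sin θ − e = 34.739115 − 0 = 34.739115
θ=97°: x = r cos θ + √(L² − h²) = -4.265427 + 84.108227 = 79.842800
θ=213°: crank pin P = (r cos θ, r sin θ) = (-29.353470, -19.062366)
θ=213°: h = r sin θ − e = -19.062366 − 0 = -19.062366
θ=213°: x = r cos θ + √(L² − h²) = -29.353470 + 88.981044 = 59.627574

θ=51°: 108.8660
θ=97°: 79.8428
θ=213°: 59.6276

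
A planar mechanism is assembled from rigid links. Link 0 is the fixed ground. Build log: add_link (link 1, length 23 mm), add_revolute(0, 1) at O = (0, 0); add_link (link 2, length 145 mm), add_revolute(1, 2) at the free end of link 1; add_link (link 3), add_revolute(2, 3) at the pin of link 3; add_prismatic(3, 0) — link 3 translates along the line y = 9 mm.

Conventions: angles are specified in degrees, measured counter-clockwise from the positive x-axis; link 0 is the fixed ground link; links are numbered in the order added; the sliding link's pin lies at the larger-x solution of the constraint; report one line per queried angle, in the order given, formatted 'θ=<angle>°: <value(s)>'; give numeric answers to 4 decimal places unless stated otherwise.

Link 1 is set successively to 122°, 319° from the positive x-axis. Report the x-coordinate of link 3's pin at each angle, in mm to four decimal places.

geometry: r = 23 mm, L = 145 mm, e = 9 mm
θ=122°: crank pin P = (r cos θ, r sin θ) = (-12.188143, 19.505106)
θ=122°: h = r sin θ − e = 19.505106 − 9 = 10.505106
θ=122°: x = r cos θ + √(L² − h²) = -12.188143 + 144.618957 = 132.430814
θ=319°: crank pin P = (r cos θ, r sin θ) = (17.358320, -15.089358)
θ=319°: h = r sin θ − e = -15.089358 − 9 = -24.089358
θ=319°: x = r cos θ + √(L² − h²) = 17.358320 + 142.984974 = 160.343295

θ=122°: 132.4308
θ=319°: 160.3433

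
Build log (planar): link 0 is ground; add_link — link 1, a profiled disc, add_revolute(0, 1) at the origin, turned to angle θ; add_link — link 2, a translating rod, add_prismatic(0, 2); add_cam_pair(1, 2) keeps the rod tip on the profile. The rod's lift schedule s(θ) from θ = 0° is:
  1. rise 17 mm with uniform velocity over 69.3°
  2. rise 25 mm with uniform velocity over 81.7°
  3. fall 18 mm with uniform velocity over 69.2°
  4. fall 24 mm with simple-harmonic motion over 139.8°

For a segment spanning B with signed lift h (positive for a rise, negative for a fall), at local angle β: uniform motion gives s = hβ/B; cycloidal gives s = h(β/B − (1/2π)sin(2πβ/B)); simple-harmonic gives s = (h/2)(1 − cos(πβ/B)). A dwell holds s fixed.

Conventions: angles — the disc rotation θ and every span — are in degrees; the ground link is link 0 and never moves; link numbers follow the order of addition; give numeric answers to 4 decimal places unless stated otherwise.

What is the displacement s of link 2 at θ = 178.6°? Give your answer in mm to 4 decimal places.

seg 1 [0°–69.3°] uniform, h=17: full span → s += 17 → s = 17.0000
seg 2 [69.3°–151°] uniform, h=25: full span → s += 25 → s = 42.0000
seg 3 [151°–220.2°] uniform, h=-18: θ=178.6° here. β=27.6, B=69.2. -18·27.6/69.2 = -7.1792 → s = 34.8208

34.8208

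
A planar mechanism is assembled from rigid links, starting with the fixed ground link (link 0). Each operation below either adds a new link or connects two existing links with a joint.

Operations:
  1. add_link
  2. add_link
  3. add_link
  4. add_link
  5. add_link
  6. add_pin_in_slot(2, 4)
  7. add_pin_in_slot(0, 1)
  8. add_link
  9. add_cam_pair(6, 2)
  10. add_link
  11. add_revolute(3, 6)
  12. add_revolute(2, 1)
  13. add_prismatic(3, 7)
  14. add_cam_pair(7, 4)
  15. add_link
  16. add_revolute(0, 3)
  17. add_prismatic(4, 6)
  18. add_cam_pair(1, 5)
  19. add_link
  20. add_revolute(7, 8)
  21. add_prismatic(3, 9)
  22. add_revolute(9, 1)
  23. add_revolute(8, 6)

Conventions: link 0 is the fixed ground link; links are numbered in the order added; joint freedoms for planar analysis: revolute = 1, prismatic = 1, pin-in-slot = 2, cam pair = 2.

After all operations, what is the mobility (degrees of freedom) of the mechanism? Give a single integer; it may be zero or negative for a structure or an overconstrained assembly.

link 0 = ground. State L|J1|J2 = 1|0|0
+link1  2|0|0
+link2  3|0|0
+link3  4|0|0
+link4  5|0|0
+link5  6|0|0
PS(2,4) f=2→J2  6|0|1
PS(0,1) f=2→J2  6|0|2
+link6  7|0|2
C(6,2) f=2→J2  7|0|3
+link7  8|0|3
R(3,6) f=1→J1  8|1|3
R(2,1) f=1→J1  8|2|3
P(3,7) f=1→J1  8|3|3
C(7,4) f=2→J2  8|3|4
+link8  9|3|4
R(0,3) f=1→J1  9|4|4
P(4,6) f=1→J1  9|5|4
C(1,5) f=2→J2  9|5|5
+link9  10|5|5
R(7,8) f=1→J1  10|6|5
P(3,9) f=1→J1  10|7|5
R(9,1) f=1→J1  10|8|5
R(8,6) f=1→J1  10|9|5
M = 3(10−1)−2·9−5 = 27−18−5 = 4

M = 4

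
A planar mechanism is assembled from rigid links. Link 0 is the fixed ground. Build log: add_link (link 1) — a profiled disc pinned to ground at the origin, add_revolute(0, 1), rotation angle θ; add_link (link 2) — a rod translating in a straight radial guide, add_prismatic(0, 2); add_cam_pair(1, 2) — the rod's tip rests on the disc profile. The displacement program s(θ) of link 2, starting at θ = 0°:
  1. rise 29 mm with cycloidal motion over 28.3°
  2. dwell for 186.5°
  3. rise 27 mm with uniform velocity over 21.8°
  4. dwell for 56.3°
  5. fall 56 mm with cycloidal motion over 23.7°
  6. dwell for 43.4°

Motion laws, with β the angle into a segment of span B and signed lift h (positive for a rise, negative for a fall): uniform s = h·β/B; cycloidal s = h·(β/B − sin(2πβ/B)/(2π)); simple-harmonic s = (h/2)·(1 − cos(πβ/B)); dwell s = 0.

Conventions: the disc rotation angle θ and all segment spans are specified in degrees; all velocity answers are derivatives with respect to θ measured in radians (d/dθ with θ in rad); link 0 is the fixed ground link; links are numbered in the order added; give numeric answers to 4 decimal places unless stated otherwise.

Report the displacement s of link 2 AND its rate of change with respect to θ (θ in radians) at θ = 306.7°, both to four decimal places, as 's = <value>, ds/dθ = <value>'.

seg 1 [0°–28.3°] cycloidal, h=29: full span → s += 29 → s = 29.0000
seg 2 [28.3°–214.8°] dwell: s stays 29.0000
seg 3 [214.8°–236.6°] uniform, h=27: full span → s += 27 → s = 56.0000
seg 4 [236.6°–292.9°] dwell: s stays 56.0000
seg 5 [292.9°–316.6°] cycloidal, h=-56: θ=306.7° here. β=13.8, B=23.7. -56·(0.5823 − sin(2π·0.5823)/(2π)) = -37.0127 → s = 18.9873
velocity in seg [292.9°–316.6°] (cycloidal), θ in radians: β = 13.8° = 0.2409 rad, B = 23.7° = 0.4136 rad; ds/dθ = (h/B)(1 − cos(2πβ/B)) = ((-56)/0.4136)(1 − cos(2π·0.5823)) = -253.073126 mm/rad

s = 18.9873, ds/dθ = -253.0731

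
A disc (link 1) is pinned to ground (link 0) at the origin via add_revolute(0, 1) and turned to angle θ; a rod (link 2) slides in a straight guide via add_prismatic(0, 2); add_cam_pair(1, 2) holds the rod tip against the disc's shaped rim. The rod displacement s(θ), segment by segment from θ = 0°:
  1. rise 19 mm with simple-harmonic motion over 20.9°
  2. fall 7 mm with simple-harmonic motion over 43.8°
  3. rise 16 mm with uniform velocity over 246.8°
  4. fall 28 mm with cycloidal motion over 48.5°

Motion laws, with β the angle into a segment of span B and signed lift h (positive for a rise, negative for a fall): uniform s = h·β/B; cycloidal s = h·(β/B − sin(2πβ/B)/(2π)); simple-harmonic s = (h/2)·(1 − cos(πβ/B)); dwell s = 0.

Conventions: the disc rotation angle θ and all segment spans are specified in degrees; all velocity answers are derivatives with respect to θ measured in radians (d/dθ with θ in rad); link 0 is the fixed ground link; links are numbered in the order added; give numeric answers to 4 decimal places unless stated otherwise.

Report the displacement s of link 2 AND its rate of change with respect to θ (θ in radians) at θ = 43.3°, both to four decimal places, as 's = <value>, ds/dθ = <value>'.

segment 1 (0° to 20.9°, simple-harmonic, h = 19) is passed completely: s = 0.0000 + (19) = 19.0000
θ = 43.3° falls in segment 2 (20.9° to 64.7°, simple-harmonic, h = -7): β = 43.3 − 20.9 = 22.4°, B = 43.8°; Δs = -7/2·(1 − cos(π·0.5114)) = -3.6255; s = 19.0000 − 3.6255 = 15.3745
velocity in seg [20.9°–64.7°] (simple-harmonic), θ in radians: β = 22.4° = 0.3910 rad, B = 43.8° = 0.7645 rad; ds/dθ = (πh/(2B)) sin(πβ/B) = (π·(-7)/(2·0.7645)) sin(π·0.5114) = -14.374313 mm/rad

s = 15.3745, ds/dθ = -14.3743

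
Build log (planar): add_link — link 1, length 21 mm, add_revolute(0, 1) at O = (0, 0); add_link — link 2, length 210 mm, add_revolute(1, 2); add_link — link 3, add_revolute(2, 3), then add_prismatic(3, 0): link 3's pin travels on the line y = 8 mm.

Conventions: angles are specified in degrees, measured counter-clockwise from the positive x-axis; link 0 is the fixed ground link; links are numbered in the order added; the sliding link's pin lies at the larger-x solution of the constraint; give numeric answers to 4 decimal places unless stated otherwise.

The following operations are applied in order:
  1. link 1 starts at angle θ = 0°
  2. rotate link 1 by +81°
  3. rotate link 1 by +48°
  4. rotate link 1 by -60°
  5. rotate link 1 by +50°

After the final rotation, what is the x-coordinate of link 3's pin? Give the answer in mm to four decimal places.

geometry: r = 21 mm, L = 210 mm, e = 8 mm; θ starts at 0°
rotate link 1 by +81°: θ ← 0° +81° = 81°
rotate link 1 by +48°: θ ← 81° +48° = 129°
rotate link 1 by -60°: θ ← 129° -60° = 69°
rotate link 1 by +50°: θ ← 69° +50° = 119°
crank pin P = (r cos θ, r sin θ) = (-10.181002, 18.367014)
h = r sin θ − e = 18.367014 − 8 = 10.367014
x = r cos θ + √(L² − h²) = -10.181002 + 209.743951 = 199.562949

199.5629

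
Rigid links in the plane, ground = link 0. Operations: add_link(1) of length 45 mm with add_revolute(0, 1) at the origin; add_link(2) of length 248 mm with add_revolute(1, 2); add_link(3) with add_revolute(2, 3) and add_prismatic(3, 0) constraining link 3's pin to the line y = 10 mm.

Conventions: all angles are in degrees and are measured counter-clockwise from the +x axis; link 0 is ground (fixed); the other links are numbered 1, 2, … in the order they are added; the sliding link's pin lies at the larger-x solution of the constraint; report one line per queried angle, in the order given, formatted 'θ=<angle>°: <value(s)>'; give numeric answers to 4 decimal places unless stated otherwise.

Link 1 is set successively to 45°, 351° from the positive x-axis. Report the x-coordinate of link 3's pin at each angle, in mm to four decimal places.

geometry: r = 45 mm, L = 248 mm, e = 10 mm
θ=45°: crank pin P = (r cos θ, r sin θ) = (31.819805, 31.819805)
θ=45°: h = r sin θ − e = 31.819805 − 10 = 21.819805
θ=45°: x = r cos θ + √(L² − h²) = 31.819805 + 247.038248 = 278.858053
θ=351°: crank pin P = (r cos θ, r sin θ) = (44.445975, -7.039551)
θ=351°: h = r sin θ − e = -7.039551 − 10 = -17.039551
θ=351°: x = r cos θ + √(L² − h²) = 44.445975 + 247.413932 = 291.859907

θ=45°: 278.8581
θ=351°: 291.8599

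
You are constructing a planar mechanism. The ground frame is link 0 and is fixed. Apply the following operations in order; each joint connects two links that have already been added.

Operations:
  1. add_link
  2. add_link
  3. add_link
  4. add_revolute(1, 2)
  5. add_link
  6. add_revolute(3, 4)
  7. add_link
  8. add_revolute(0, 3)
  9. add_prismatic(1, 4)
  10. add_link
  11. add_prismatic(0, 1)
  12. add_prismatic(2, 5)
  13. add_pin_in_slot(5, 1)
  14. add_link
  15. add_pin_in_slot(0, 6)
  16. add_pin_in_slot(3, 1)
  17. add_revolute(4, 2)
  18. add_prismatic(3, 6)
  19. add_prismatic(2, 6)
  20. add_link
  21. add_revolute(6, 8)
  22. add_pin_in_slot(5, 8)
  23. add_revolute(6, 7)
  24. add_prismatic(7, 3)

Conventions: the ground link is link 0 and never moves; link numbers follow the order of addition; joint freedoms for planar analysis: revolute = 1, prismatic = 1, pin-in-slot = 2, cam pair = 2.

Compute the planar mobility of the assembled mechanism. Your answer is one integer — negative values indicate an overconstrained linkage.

ground; <1,0,0>
#1 <2,0,0>
#2 <3,0,0>
#3 <4,0,0>
R:1↔2 J1 <4,1,0>
#4 <5,1,0>
R:3↔4 J1 <5,2,0>
#5 <6,2,0>
R:0↔3 J1 <6,3,0>
P:1↔4 J1 <6,4,0>
#6 <7,4,0>
P:0↔1 J1 <7,5,0>
P:2↔5 J1 <7,6,0>
PS:5↔1 J2 <7,6,1>
#7 <8,6,1>
PS:0↔6 J2 <8,6,2>
PS:3↔1 J2 <8,6,3>
R:4↔2 J1 <8,7,3>
P:3↔6 J1 <8,8,3>
P:2↔6 J1 <8,9,3>
#8 <9,9,3>
R:6↔8 J1 <9,10,3>
PS:5↔8 J2 <9,10,4>
R:6↔7 J1 <9,11,4>
P:7↔3 J1 <9,12,4>
3×8 − 2×12 − 1×4 = -4

M = -4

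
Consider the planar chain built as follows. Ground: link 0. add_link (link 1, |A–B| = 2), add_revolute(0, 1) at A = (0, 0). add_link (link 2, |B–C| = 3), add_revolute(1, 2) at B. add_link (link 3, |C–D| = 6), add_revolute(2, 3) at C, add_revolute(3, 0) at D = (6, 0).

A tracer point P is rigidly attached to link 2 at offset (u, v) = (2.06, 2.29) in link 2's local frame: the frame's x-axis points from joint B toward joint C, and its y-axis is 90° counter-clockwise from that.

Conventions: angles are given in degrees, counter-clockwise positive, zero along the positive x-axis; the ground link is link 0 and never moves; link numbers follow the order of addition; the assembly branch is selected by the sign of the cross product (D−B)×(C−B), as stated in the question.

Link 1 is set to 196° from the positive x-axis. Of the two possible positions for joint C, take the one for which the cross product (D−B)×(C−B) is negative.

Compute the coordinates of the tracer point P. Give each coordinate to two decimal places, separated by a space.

A=(0,0), D=(6.00,0)
B = A + 2.00·(cos196°, sin196°) = (-1.9225, -0.5513)
|BD| = 7.9417
circle(B,3.00) ∩ circle(D,6.00): a=2.2709, h=1.9603
  candidates: C₊=(0.2069,1.5619) cross=15.568; C₋=(0.4790,-2.3492) cross=-15.568
  branch - wants cross < 0 → take C=(0.4790,-2.3492) (cross=-15.568)
ex = (C−B)/|BC| = (0.8005,-0.5993); ey = (0.5993,0.8005)
P = B + 2.06·ex + 2.29·ey = (1.0990,0.0473)

1.10 0.05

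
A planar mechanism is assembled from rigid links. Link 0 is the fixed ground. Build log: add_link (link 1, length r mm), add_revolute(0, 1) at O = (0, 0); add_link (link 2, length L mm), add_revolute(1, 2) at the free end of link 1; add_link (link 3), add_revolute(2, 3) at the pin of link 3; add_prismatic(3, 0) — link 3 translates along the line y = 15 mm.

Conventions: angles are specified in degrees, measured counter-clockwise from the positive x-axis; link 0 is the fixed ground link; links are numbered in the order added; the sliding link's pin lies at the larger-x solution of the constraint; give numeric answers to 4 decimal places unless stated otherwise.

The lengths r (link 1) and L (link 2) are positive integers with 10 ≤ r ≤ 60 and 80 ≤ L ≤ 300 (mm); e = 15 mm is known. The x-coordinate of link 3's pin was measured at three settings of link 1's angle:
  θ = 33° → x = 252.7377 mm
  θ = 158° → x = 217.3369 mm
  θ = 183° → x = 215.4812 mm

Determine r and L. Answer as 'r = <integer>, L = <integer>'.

constraint per measurement: (x − r cos θ)² + (r sin θ − e)² = L²
subtracting the θ₁ and θ₂ equations cancels the r² and L² terms:
r = (x₁² − x₂²) / (2[(x₁cos θ₁ + e sin θ₁) − (x₂cos θ₂ + e sin θ₂)]) = 20.0000 → r = 20
L² = (x₁ − r cos θ₁)² + (r sin θ₁ − e)² = 55696.0148 → L = 236.0000 → L = 236
check at θ₃=183°: x = 215.4812 (printed 215.4812) ✓

r = 20, L = 236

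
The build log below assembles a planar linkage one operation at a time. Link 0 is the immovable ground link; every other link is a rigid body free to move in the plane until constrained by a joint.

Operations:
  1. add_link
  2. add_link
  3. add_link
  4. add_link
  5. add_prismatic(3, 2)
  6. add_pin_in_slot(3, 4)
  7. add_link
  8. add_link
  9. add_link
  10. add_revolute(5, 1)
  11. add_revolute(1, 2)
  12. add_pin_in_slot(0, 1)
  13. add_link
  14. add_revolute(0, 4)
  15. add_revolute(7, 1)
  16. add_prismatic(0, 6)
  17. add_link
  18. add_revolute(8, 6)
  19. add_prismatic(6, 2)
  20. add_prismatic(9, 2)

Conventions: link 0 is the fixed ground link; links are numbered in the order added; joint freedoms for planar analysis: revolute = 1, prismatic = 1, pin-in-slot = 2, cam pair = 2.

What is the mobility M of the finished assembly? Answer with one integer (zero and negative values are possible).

link 0 = ground. State L|J1|J2 = 1|0|0
+link1  2|0|0
+link2  3|0|0
+link3  4|0|0
+link4  5|0|0
P(3,2) f=1→J1  5|1|0
PS(3,4) f=2→J2  5|1|1
+link5  6|1|1
+link6  7|1|1
+link7  8|1|1
R(5,1) f=1→J1  8|2|1
R(1,2) f=1→J1  8|3|1
PS(0,1) f=2→J2  8|3|2
+link8  9|3|2
R(0,4) f=1→J1  9|4|2
R(7,1) f=1→J1  9|5|2
P(0,6) f=1→J1  9|6|2
+link9  10|6|2
R(8,6) f=1→J1  10|7|2
P(6,2) f=1→J1  10|8|2
P(9,2) f=1→J1  10|9|2
M = 3(10−1)−2·9−2 = 27−18−2 = 7

M = 7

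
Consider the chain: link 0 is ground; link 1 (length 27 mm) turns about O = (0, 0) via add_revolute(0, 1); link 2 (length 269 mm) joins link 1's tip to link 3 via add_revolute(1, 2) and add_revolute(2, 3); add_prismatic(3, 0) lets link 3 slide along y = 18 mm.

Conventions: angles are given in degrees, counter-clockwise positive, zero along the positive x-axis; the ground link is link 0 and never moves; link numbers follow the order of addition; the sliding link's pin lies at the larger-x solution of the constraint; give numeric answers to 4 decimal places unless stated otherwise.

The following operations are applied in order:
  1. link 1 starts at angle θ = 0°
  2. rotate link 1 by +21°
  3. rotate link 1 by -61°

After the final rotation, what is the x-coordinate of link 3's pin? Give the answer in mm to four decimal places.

geometry: r = 27 mm, L = 269 mm, e = 18 mm; θ starts at 0°
rotate link 1 by +21°: θ ← 0° +21° = 21°
rotate link 1 by -61°: θ ← 21° -61° = -40°
crank pin P = (r cos θ, r sin θ) = (20.683200, -17.355265)
h = r sin θ − e = -17.355265 − 18 = -35.355265
x = r cos θ + √(L² − h²) = 20.683200 + 266.666468 = 287.349668

287.3497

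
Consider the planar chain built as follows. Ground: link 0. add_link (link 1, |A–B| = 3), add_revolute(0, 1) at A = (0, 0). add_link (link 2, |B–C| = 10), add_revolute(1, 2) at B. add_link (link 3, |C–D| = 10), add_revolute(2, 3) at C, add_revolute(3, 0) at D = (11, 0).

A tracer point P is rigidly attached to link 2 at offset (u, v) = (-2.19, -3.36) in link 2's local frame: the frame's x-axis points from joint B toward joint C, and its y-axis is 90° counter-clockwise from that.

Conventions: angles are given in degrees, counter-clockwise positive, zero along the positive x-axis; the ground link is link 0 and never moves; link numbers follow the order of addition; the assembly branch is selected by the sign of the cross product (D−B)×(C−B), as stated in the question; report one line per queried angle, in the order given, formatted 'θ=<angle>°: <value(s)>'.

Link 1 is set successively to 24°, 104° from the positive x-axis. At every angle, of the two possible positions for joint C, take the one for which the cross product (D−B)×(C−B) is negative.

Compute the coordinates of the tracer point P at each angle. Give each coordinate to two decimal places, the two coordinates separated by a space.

A=(0,0), D=(11.00,0)
θ=24°: B = A + 3.00·(cos24°, sin24°) = (2.7406, 1.2202)
θ=24°: |BD| = 8.3490
θ=24°: circle(B,10.00) ∩ circle(D,10.00): a=4.1745, h=9.0870
θ=24°:   candidates: C₊=(8.1984,9.5995) cross=75.867; C₋=(5.5423,-8.3793) cross=-75.867
θ=24°:   branch - wants cross < 0 → take C=(5.5423,-8.3793) (cross=-75.867)
θ=24°: ex = (C−B)/|BC| = (0.2802,-0.9600); ey = (0.9600,0.2802)
θ=24°: P = B + -2.19·ex + -3.36·ey = (-1.0984,2.3812)
θ=104°: B = A + 3.00·(cos104°, sin104°) = (-0.7258, 2.9109)
θ=104°: |BD| = 12.0817
θ=104°: circle(B,10.00) ∩ circle(D,10.00): a=6.0408, h=7.9692
θ=104°:   candidates: C₊=(7.0572,9.1899) cross=96.281; C₋=(3.2171,-6.2790) cross=-96.281
θ=104°:   branch - wants cross < 0 → take C=(3.2171,-6.2790) (cross=-96.281)
θ=104°: ex = (C−B)/|BC| = (0.3943,-0.9190); ey = (0.9190,0.3943)
θ=104°: P = B + -2.19·ex + -3.36·ey = (-4.6770,3.5987)

θ=24°: -1.10 2.38
θ=104°: -4.68 3.60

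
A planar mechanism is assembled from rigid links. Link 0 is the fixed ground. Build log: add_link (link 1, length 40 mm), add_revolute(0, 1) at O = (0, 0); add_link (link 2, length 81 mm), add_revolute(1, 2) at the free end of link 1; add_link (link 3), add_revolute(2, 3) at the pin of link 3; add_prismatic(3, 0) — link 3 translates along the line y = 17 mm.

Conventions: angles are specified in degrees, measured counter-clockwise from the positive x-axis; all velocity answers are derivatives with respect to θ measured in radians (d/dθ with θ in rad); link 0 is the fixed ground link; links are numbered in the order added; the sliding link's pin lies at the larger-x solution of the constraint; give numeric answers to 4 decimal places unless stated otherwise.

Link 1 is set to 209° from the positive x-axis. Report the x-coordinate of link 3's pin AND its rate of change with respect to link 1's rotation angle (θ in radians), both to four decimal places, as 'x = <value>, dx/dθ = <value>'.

geometry: r = 40 mm, L = 81 mm, e = 17 mm
crank pin P = (r cos θ, r sin θ) = (-34.984788, -19.392385)
h = r sin θ − e = -19.392385 − 17 = -36.392385
x = r cos θ + √(L² − h²) = -34.984788 + 72.364317 = 37.379528
dx/dθ = −r sin θ − h·r cos θ/√(L² − h²) (θ in radians; h = -36.392385) = 1.798356

x = 37.3795, dx/dθ = 1.7984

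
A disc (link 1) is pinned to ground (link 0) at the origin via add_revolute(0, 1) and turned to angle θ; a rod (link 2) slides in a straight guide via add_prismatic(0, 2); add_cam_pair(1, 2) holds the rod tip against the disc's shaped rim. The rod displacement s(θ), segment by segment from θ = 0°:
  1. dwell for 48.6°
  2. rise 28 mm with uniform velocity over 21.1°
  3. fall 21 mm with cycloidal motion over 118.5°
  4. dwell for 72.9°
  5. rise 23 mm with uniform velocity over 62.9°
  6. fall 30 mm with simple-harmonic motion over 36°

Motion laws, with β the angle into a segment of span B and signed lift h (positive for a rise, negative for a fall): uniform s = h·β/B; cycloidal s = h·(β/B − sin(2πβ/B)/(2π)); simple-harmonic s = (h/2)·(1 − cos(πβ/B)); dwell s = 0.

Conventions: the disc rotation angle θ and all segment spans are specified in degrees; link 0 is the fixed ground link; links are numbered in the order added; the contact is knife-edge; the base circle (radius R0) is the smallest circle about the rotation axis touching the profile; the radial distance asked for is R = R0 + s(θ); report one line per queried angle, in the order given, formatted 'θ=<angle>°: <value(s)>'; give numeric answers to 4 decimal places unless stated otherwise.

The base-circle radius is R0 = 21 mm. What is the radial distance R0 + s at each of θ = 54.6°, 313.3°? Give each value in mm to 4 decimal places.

segment 1 (0° to 48.6°, dwell): s unchanged at 0.0000
θ = 54.6° falls in segment 2 (48.6° to 69.7°, uniform, h = 28): β = 54.6 − 48.6 = 6°, B = 21.1°; Δs = 28·6/21.1 = 7.9621; s = 0.0000 + 7.9621 = 7.9621
segment 2 (48.6° to 69.7°, uniform, h = 28) is passed completely: s = 0.0000 + (28) = 28.0000
segment 3 (69.7° to 188.2°, cycloidal, h = -21) is passed completely: s = 28.0000 + (-21) = 7.0000
segment 4 (188.2° to 261.1°, dwell): s unchanged at 7.0000
θ = 313.3° falls in segment 5 (261.1° to 324°, uniform, h = 23): β = 313.3 − 261.1 = 52.2°, B = 62.9°; Δs = 23·52.2/62.9 = 19.0874; s = 7.0000 + 19.0874 = 26.0874
θ=54.6°: R = R0 + s = 21 + 7.9621 = 28.9621
θ=313.3°: R = R0 + s = 21 + 26.0874 = 47.0874

θ=54.6°: 28.9621
θ=313.3°: 47.0874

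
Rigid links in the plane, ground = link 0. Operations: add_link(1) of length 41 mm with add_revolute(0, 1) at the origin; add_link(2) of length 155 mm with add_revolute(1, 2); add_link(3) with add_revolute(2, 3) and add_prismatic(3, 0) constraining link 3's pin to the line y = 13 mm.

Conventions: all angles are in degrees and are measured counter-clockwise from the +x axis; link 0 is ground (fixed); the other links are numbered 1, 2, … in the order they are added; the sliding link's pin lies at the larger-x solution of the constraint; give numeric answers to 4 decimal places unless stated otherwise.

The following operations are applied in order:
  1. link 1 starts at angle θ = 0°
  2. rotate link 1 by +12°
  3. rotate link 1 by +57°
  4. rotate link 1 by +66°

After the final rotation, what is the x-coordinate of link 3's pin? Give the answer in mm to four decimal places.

geometry: r = 41 mm, L = 155 mm, e = 13 mm; θ starts at 0°
rotate link 1 by +12°: θ ← 0° +12° = 12°
rotate link 1 by +57°: θ ← 12° +57° = 69°
rotate link 1 by +66°: θ ← 69° +66° = 135°
crank pin P = (r cos θ, r sin θ) = (-28.991378, 28.991378)
h = r sin θ − e = 28.991378 − 13 = 15.991378
x = r cos θ + √(L² − h²) = -28.991378 + 154.172876 = 125.181498

125.1815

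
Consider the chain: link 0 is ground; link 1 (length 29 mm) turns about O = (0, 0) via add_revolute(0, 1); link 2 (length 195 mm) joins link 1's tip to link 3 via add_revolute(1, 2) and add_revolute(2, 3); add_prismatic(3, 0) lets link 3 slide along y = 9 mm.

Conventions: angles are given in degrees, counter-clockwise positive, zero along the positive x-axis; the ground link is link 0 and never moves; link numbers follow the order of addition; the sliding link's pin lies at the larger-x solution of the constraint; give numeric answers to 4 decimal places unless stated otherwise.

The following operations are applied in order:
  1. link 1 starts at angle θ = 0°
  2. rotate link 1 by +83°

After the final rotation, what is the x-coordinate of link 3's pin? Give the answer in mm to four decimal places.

geometry: r = 29 mm, L = 195 mm, e = 9 mm; θ starts at 0°
rotate link 1 by +83°: θ ← 0° +83° = 83°
crank pin P = (r cos θ, r sin θ) = (3.534211, 28.783838)
h = r sin θ − e = 28.783838 − 9 = 19.783838
x = r cos θ + √(L² − h²) = 3.534211 + 193.993814 = 197.528025

197.5280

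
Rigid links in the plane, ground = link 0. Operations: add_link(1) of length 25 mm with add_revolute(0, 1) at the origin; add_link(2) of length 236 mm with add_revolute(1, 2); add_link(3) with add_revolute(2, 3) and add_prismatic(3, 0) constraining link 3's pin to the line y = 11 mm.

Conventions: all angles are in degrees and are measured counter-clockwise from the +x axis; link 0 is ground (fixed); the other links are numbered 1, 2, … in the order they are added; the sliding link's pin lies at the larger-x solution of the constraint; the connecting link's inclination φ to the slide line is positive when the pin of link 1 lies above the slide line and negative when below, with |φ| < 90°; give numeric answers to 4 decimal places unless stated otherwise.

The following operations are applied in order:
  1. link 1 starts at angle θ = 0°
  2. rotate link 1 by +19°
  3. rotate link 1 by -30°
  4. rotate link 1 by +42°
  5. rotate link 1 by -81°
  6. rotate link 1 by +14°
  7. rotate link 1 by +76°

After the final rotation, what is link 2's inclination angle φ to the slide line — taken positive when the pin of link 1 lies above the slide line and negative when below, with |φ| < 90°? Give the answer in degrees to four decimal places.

geometry: r = 25 mm, L = 236 mm, e = 11 mm; θ starts at 0°
rotate link 1 by +19°: θ ← 0° +19° = 19°
rotate link 1 by -30°: θ ← 19° -30° = -11°
rotate link 1 by +42°: θ ← -11° +42° = 31°
rotate link 1 by -81°: θ ← 31° -81° = -50°
rotate link 1 by +14°: θ ← -50° +14° = -36°
rotate link 1 by +76°: θ ← -36° +76° = 40°
h = r sin θ − e = 16.069690 − 11 = 5.069690
sin φ = h / L = 5.069690 / 236 = 0.02148174
φ = arcsin(0.02148174) = 1.230908°

1.2309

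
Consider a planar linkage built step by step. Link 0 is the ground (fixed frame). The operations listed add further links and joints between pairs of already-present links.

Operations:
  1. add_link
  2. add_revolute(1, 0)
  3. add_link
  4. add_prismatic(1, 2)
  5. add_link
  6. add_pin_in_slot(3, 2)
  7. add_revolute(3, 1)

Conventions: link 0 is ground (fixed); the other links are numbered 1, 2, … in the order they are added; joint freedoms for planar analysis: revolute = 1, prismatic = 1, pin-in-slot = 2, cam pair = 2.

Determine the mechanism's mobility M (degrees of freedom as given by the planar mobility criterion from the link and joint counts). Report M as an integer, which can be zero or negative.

(L,J1,J2)=(1,0,0); link0 fixed
link1: (2,0,0)
R 1-0 [J1]: (2,1,0)
link2: (3,1,0)
P 1-2 [J1]: (3,2,0)
link3: (4,2,0)
PS 3-2 [J2]: (4,2,1)
R 3-1 [J1]: (4,3,1)
Grübler: 3·3 − 2·3 − 1 = 2

M = 2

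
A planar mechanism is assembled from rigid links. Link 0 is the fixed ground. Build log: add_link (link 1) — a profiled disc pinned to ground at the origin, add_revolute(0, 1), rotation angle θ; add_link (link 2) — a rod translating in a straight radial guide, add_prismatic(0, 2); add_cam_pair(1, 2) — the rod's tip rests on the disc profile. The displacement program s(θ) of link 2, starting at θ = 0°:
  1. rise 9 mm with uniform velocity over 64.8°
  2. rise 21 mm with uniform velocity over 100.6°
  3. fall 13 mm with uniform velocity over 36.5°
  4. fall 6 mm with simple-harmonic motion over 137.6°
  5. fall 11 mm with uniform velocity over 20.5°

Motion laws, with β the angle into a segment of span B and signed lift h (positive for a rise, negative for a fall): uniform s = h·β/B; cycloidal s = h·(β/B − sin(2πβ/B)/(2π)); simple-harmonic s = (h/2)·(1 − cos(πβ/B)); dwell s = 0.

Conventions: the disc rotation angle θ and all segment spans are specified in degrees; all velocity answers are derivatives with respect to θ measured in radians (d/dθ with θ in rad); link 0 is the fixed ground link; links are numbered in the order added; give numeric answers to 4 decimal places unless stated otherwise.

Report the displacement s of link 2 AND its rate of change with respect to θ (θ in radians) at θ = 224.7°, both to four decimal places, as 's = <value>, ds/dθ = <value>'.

seg 1 [0°–64.8°] uniform, h=9: full span → s += 9 → s = 9.0000
seg 2 [64.8°–165.4°] uniform, h=21: full span → s += 21 → s = 30.0000
seg 3 [165.4°–201.9°] uniform, h=-13: full span → s += -13 → s = 17.0000
seg 4 [201.9°–339.5°] simple-harmonic, h=-6: θ=224.7° here. β=22.8, B=137.6. -6/2·(1 − cos(π·0.1657)) = -0.3974 → s = 16.6026
velocity in seg [201.9°–339.5°] (simple-harmonic), θ in radians: β = 22.8° = 0.3979 rad, B = 137.6° = 2.4016 rad; ds/dθ = (πh/(2B)) sin(πβ/B) = (π·(-6)/(2·2.4016)) sin(π·0.1657) = -1.951854 mm/rad

s = 16.6026, ds/dθ = -1.9519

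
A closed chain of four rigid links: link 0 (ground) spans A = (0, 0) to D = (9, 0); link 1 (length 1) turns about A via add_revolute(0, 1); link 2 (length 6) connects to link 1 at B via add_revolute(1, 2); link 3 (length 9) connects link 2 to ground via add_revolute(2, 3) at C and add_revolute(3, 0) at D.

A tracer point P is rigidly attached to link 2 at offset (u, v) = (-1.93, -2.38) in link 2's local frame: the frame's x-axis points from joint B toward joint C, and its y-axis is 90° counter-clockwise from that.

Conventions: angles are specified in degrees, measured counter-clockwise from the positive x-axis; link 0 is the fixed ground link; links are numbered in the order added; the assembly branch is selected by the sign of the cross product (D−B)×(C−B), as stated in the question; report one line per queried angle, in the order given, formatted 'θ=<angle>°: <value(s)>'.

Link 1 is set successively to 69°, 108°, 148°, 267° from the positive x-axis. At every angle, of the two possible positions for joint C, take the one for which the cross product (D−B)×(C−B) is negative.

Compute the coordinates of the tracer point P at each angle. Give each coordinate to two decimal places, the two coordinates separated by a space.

A=(0,0), D=(9.00,0)
θ=69°: B = A + 1.00·(cos69°, sin69°) = (0.3584, 0.9336)
θ=69°: |BD| = 8.6919
θ=69°: circle(B,6.00) ∩ circle(D,9.00): a=1.7573, h=5.7369
θ=69°:   candidates: C₊=(2.7217,6.4485) cross=49.864; C₋=(1.4894,-4.9589) cross=-49.864
θ=69°:   branch - wants cross < 0 → take C=(1.4894,-4.9589) (cross=-49.864)
θ=69°: ex = (C−B)/|BC| = (0.1885,-0.9821); ey = (0.9821,0.1885)
θ=69°: P = B + -1.93·ex + -2.38·ey = (-2.3428,2.3804)
θ=108°: B = A + 1.00·(cos108°, sin108°) = (-0.3090, 0.9511)
θ=108°: |BD| = 9.3575
θ=108°: circle(B,6.00) ∩ circle(D,9.00): a=2.2742, h=5.5523
θ=108°:   candidates: C₊=(2.5178,6.2434) cross=51.955; C₋=(1.3891,-4.8036) cross=-51.955
θ=108°:   branch - wants cross < 0 → take C=(1.3891,-4.8036) (cross=-51.955)
θ=108°: ex = (C−B)/|BC| = (0.2830,-0.9591); ey = (0.9591,0.2830)
θ=108°: P = B + -1.93·ex + -2.38·ey = (-3.1379,2.1285)
θ=148°: B = A + 1.00·(cos148°, sin148°) = (-0.8480, 0.5299)
θ=148°: |BD| = 9.8623
θ=148°: circle(B,6.00) ∩ circle(D,9.00): a=2.6497, h=5.3832
θ=148°:   candidates: C₊=(2.0871,5.7630) cross=53.091; C₋=(1.5086,-4.9879) cross=-53.091
θ=148°:   branch - wants cross < 0 → take C=(1.5086,-4.9879) (cross=-53.091)
θ=148°: ex = (C−B)/|BC| = (0.3928,-0.9196); ey = (0.9196,0.3928)
θ=148°: P = B + -1.93·ex + -2.38·ey = (-3.7948,1.3700)
θ=267°: B = A + 1.00·(cos267°, sin267°) = (-0.0523, -0.9986)
θ=267°: |BD| = 9.1073
θ=267°: circle(B,6.00) ∩ circle(D,9.00): a=2.0831, h=5.6268
θ=267°:   candidates: C₊=(1.4012,4.8226) cross=51.245; C₋=(2.6352,-6.3631) cross=-51.245
θ=267°:   branch - wants cross < 0 → take C=(2.6352,-6.3631) (cross=-51.245)
θ=267°: ex = (C−B)/|BC| = (0.4479,-0.8941); ey = (0.8941,0.4479)
θ=267°: P = B + -1.93·ex + -2.38·ey = (-3.0447,-0.3391)

θ=69°: -2.34 2.38
θ=108°: -3.14 2.13
θ=148°: -3.79 1.37
θ=267°: -3.04 -0.34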